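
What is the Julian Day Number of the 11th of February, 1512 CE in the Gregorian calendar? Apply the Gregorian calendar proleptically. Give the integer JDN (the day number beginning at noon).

2273347

JDN 2451545 is 1 January 2000 CE (Gregorian); the target day is −178198 days from there, so JDN = 2273347.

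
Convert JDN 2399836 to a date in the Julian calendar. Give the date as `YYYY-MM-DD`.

The Gregorian equivalent of JDN 2399836 is 5 June 1858.
In the Julian calendar that day is 1858-05-24.

1858-05-24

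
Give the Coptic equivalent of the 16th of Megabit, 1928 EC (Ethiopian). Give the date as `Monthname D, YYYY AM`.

Both dates share Julian Day Number 2428253; in the Coptic calendar that is 16 Paremhat 1652 AM.

Paremhat 16, 1652 AM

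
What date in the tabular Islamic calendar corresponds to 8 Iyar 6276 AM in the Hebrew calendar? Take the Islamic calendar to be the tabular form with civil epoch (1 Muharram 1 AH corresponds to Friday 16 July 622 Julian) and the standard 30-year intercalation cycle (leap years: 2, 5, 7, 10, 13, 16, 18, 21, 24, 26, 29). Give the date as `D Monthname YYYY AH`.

Julian Day Number of the source date = 2640141.
Converting JDN 2640141 to the tabular Islamic calendar gives 8 Dhu al-Hijjah 1952 AH.

8 Dhu al-Hijjah 1952 AH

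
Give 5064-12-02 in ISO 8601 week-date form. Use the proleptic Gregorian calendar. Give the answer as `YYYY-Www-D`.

5064-W48-5

The weekday is Friday (ISO weekday 5).
That Friday belongs to ISO week 48 of ISO year 5064.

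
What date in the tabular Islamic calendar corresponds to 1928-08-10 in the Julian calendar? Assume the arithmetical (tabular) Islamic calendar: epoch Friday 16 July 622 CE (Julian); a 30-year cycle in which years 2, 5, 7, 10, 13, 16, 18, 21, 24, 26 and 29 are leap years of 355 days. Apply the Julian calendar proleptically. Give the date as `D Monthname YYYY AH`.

6 Rabi' al-Awwal 1347 AH

Julian Day Number of the source date = 2425482.
Converting JDN 2425482 to the tabular Islamic calendar gives 6 Rabi' al-Awwal 1347 AH.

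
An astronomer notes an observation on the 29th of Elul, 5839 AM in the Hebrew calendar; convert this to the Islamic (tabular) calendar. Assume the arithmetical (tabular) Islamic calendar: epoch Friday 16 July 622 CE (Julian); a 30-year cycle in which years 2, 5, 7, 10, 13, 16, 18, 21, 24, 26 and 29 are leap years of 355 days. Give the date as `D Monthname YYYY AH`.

The source date corresponds to 25 September 2079 in the Gregorian calendar (JDN 2480667).
That day falls on 29 Dhu al-Qa'dah 1502 AH in the tabular Islamic calendar.

29 Dhu al-Qa'dah 1502 AH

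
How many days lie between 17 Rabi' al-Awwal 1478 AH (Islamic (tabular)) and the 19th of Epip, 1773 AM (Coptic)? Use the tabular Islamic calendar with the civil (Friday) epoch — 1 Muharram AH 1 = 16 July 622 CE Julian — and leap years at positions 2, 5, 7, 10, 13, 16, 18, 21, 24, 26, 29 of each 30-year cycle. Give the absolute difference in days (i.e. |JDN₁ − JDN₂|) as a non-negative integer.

JDN of the first date = 2471915.
JDN of the second date = 2472571.
|2472571 − 2471915| = 656.

656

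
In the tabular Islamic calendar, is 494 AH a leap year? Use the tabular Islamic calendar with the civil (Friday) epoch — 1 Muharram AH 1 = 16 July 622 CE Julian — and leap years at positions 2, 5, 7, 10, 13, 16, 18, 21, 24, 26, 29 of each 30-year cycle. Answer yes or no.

no

Year 494 AH is year 14 of its 30-year cycle; leap positions are 2, 5, 7, 10, 13, 16, 18, 21, 24, 26, 29, so it is a common year (354 days).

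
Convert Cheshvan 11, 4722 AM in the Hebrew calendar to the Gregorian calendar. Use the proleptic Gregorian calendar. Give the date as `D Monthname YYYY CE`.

29 October 961 CE

Both dates share Julian Day Number 2072360; in the Gregorian calendar that is 29 October 961 CE.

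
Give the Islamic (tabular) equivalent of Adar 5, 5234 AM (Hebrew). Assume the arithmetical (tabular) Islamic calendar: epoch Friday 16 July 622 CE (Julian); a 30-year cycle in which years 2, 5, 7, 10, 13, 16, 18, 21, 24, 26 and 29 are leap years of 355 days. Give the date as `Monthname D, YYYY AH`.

Both dates share Julian Day Number 2259489; in the tabular Islamic calendar that is 4 Shawwal 878 AH.

Shawwal 4, 878 AH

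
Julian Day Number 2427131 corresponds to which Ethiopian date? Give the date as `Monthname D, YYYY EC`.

Yekatit 20, 1925 EC

JDN 2427131 is 27 February 1933 in the Gregorian calendar.
In the Ethiopian calendar that day is Yekatit 20, 1925 EC.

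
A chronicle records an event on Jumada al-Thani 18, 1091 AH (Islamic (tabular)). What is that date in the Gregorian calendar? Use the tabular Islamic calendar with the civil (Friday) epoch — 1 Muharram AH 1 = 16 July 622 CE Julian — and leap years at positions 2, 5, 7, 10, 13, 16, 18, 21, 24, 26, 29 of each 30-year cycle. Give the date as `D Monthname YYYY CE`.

Both dates share Julian Day Number 2334865; in the Gregorian calendar that is 16 July 1680 CE.

16 July 1680 CE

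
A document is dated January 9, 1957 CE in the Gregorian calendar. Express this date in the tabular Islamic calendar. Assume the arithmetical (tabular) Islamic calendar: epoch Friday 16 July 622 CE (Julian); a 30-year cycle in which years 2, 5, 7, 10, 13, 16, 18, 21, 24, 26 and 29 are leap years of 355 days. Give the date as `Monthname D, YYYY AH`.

Jumada al-Thani 7, 1376 AH

Both dates share Julian Day Number 2435848; in the tabular Islamic calendar that is 7 Jumada al-Thani 1376 AH.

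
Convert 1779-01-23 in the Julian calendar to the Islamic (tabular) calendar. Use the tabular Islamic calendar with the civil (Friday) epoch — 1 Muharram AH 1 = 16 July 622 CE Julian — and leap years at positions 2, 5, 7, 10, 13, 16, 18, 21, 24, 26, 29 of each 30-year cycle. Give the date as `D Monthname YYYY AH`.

The source date corresponds to 3 February 1779 in the Gregorian calendar (JDN 2370860).
That day falls on 16 Muharram 1193 AH in the tabular Islamic calendar.

16 Muharram 1193 AH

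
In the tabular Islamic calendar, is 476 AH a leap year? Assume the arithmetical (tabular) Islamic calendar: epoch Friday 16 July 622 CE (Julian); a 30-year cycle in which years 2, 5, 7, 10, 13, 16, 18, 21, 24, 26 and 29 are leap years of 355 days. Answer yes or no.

yes

Year 476 AH is year 26 of its 30-year cycle; leap positions are 2, 5, 7, 10, 13, 16, 18, 21, 24, 26, 29, so it is a leap year (355 days).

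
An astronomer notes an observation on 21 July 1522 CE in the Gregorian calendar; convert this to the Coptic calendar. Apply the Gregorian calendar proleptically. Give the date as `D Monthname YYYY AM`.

17 Epip 1238 AM

Both dates share Julian Day Number 2277160; in the Coptic calendar that is 17 Epip 1238 AM.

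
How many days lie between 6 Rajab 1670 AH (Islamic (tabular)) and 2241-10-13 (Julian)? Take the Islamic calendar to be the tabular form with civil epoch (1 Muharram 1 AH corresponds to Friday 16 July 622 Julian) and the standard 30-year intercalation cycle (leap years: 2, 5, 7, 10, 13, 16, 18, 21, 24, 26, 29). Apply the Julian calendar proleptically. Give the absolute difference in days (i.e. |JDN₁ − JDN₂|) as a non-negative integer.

191

JDN of the first date = 2540060.
JDN of the second date = 2539869.
|2539869 − 2540060| = 191.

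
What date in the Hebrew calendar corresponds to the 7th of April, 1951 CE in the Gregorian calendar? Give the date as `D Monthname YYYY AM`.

1 Nisan 5711 AM

Both dates share Julian Day Number 2433744; in the Hebrew calendar that is 1 Nisan 5711 AM.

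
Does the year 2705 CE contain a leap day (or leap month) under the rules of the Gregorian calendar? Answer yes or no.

2705 is not divisible by 4, so it is a common year.

no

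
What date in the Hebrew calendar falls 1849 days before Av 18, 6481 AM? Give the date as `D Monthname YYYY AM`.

1 Av 6476 AM

The starting date is JDN 2715100; 2715100 − 1849 = 2713251.
JDN 2713251 corresponds to 1 Av 6476 AM.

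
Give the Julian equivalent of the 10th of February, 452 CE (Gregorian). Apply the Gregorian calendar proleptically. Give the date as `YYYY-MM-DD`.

0452-02-09

The Julian–Gregorian offset here is 1 day (Julian trailing).
10 February 452 Gregorian − 1 day → 9 February 452 Julian.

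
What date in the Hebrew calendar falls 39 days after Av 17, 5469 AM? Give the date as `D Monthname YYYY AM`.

Counting 39 days forward from JDN 2345464 reaches JDN 2345503, which is 26 Elul 5469 AM.

26 Elul 5469 AM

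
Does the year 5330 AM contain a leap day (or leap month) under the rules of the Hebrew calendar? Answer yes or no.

Hebrew year 5330 is year 10 of its 19-year Metonic cycle; leap years are at positions 3, 6, 8, 11, 14, 17, 19, so it is a common year (12 months).

no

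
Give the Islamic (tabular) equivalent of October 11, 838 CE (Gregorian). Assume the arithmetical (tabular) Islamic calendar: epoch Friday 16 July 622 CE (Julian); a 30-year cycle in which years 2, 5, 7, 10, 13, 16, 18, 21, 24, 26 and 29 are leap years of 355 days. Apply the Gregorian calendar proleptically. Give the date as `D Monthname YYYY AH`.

Julian Day Number of the source date = 2027417.
Converting JDN 2027417 to the tabular Islamic calendar gives 14 Dhu al-Qa'dah 223 AH.

14 Dhu al-Qa'dah 223 AH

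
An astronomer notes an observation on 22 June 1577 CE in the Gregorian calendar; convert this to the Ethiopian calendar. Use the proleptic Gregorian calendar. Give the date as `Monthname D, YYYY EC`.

Julian Day Number of the source date = 2297220.
Converting JDN 2297220 to the Ethiopian calendar gives 18 Sene 1569 EC.

Sene 18, 1569 EC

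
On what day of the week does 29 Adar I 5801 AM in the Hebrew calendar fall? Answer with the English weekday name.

Equivalently 2 March 2041 Gregorian, JDN 2466581.
2466581 ≡ 5 (mod 7); counting from Monday = 0 gives Saturday.

Saturday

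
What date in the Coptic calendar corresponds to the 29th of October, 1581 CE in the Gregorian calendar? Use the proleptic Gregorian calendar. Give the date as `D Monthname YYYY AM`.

22 Paopi 1298 AM

Julian Day Number of the source date = 2298810.
Converting JDN 2298810 to the Coptic calendar gives 22 Paopi 1298 AM.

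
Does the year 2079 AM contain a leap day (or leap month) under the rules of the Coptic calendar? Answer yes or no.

yes

2079 mod 4 = 3; in the Coptic calendar a year is leap when year mod 4 = 3, so it is a leap year.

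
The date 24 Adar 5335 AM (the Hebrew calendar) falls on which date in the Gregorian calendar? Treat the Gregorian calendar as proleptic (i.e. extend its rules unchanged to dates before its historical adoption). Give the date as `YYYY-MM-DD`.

1575-03-16

Both dates share Julian Day Number 2296391; in the Gregorian calendar that is 16 March 1575 CE.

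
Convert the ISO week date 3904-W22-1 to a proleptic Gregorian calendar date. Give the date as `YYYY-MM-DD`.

3904-05-30

ISO week 1 of 3904 is the week containing the first Thursday of 3904.
Week 22, day 1 (Monday) lands on 3904-05-30.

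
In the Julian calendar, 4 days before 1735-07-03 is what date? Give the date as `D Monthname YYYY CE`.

Counting 4 days back from JDN 2354950 reaches JDN 2354946, which is 29 June 1735 CE.

29 June 1735 CE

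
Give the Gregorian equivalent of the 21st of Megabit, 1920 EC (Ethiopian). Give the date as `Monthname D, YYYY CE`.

March 30, 1928 CE

Julian Day Number of the source date = 2425336.
Converting JDN 2425336 to the Gregorian calendar gives 30 March 1928 CE.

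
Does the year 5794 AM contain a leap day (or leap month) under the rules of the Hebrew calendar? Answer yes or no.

Hebrew year 5794 is year 18 of its 19-year Metonic cycle; leap years are at positions 3, 6, 8, 11, 14, 17, 19, so it is a common year (12 months).

no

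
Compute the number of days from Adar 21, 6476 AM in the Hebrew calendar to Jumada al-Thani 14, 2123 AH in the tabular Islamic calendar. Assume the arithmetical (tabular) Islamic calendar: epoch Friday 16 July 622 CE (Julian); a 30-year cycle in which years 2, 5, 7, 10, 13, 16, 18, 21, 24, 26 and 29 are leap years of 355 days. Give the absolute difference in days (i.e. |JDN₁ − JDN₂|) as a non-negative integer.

JDN of the first date = 2713124.
JDN of the second date = 2700567.
|2700567 − 2713124| = 12557.

12557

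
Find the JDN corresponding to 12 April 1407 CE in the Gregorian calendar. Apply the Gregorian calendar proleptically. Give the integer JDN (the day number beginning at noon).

JDN 2451545 is 1 January 2000 CE (Gregorian); the target day is −216488 days from there, so JDN = 2235057.

2235057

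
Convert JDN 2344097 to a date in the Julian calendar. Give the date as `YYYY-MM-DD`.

The Gregorian equivalent of JDN 2344097 is 26 October 1705.
In the Julian calendar that day is 1705-10-15.

1705-10-15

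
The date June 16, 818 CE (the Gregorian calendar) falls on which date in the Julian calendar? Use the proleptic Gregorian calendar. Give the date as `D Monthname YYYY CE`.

12 June 818 CE

The Julian–Gregorian offset here is 4 days (Julian trailing).
16 June 818 Gregorian − 4 days → 12 June 818 Julian.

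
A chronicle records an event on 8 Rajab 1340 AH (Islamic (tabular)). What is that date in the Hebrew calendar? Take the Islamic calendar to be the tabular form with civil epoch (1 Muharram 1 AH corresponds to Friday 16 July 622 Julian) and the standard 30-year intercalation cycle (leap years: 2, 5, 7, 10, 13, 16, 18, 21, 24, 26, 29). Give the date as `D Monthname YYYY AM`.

Both dates share Julian Day Number 2423121; in the Hebrew calendar that is 7 Adar 5682 AM.

7 Adar 5682 AM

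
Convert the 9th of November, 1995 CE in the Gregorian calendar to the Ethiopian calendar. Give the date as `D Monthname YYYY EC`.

29 Tikimt 1988 EC

Both dates share Julian Day Number 2450031; in the Ethiopian calendar that is 29 Tikimt 1988 EC.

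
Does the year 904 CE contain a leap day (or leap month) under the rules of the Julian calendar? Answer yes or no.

904 mod 4 = 0, so it is a leap year in the Julian calendar.

yes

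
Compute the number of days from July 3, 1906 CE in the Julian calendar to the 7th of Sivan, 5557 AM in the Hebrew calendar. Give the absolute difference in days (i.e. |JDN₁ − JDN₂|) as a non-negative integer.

JDN of the first date = 2417408.
JDN of the second date = 2377553.
|2377553 − 2417408| = 39855.

39855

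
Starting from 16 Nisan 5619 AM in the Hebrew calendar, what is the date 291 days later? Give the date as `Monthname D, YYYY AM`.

Counting 291 days forward from JDN 2400155 reaches JDN 2400446, which is Shevat 12, 5620 AM.

Shevat 12, 5620 AM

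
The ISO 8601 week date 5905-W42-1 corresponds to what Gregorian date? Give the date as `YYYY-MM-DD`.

5905-10-16

ISO week 1 of 5905 is the week containing the first Thursday of 5905.
Week 42, day 1 (Monday) lands on 5905-10-16.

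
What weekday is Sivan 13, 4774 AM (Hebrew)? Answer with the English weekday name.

Friday

Equivalently 20 May 1014 Gregorian, JDN 2091555.
Since JDN mod 7 = 4 (0 = Monday), the day is Friday.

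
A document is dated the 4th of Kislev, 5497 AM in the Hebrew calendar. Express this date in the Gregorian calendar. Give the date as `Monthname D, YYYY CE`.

Both dates share Julian Day Number 2355433; in the Gregorian calendar that is 8 November 1736 CE.

November 8, 1736 CE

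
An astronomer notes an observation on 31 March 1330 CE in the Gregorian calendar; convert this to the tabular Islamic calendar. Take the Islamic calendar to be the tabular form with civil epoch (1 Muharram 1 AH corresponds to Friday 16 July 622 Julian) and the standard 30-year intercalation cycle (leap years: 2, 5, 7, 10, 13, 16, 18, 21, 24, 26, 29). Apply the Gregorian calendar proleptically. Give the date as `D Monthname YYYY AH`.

Both dates share Julian Day Number 2206922; in the tabular Islamic calendar that is 2 Jumada al-Thani 730 AH.

2 Jumada al-Thani 730 AH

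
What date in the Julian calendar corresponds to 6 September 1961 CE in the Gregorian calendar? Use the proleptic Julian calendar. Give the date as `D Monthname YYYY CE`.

For dates in this range the Gregorian date is 13 days ahead of the Julian.
6 September 1961 Gregorian − 13 days → 24 August 1961 Julian.

24 August 1961 CE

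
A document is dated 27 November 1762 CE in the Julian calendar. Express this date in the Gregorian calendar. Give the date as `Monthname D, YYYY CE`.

December 8, 1762 CE

The Julian–Gregorian offset here is 11 days (Julian trailing).
27 November 1762 Julian + 11 days → 8 December 1762 Gregorian.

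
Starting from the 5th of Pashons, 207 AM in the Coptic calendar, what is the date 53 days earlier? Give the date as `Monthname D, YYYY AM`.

The starting date is JDN 1900515; 1900515 − 53 = 1900462.
JDN 1900462 corresponds to Paremhat 12, 207 AM.

Paremhat 12, 207 AM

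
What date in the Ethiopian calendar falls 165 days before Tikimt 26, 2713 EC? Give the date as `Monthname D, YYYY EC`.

The starting date is JDN 2714834; 2714834 − 165 = 2714669.
JDN 2714669 corresponds to Ginbot 16, 2712 EC.

Ginbot 16, 2712 EC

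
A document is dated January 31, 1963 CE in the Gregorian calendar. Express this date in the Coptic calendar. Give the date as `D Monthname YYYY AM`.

23 Tobi 1679 AM

Julian Day Number of the source date = 2438061.
Converting JDN 2438061 to the Coptic calendar gives 23 Tobi 1679 AM.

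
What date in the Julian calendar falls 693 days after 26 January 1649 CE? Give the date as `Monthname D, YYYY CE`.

December 20, 1650 CE

JDN of 26 January 1649 CE = 2323381.
2323381 + 693 = 2324074.
JDN 2324074 in the Julian calendar is December 20, 1650 CE.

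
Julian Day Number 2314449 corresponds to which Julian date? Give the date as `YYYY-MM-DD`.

The Gregorian equivalent of JDN 2314449 is 23 August 1624.
In the Julian calendar that day is 1624-08-13.

1624-08-13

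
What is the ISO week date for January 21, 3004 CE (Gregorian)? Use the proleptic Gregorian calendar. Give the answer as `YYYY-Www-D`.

3004-W03-6

The weekday is Saturday (ISO weekday 6).
That Saturday belongs to ISO week 3 of ISO year 3004.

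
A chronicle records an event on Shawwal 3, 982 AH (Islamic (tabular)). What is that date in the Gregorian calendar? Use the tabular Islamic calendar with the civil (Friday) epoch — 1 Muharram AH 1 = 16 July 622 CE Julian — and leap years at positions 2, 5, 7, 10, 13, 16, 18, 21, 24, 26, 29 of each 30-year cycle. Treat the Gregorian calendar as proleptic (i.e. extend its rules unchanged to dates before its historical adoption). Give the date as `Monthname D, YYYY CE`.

Julian Day Number of the source date = 2296342.
Converting JDN 2296342 to the Gregorian calendar gives 26 January 1575 CE.

January 26, 1575 CE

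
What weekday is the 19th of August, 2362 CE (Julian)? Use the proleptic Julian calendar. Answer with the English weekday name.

Tuesday

Equivalently 4 September 2362 Gregorian, JDN 2584009.
Since JDN mod 7 = 1 (0 = Monday), the day is Tuesday.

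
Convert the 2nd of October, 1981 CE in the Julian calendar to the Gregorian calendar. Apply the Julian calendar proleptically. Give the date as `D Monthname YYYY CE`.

At this point the Julian calendar is 13 days behind the Gregorian.
2 October 1981 Julian + 13 days → 15 October 1981 Gregorian.

15 October 1981 CE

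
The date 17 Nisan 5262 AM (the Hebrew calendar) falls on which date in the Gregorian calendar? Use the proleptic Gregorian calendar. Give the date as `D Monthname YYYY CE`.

Both dates share Julian Day Number 2269748; in the Gregorian calendar that is 5 April 1502 CE.

5 April 1502 CE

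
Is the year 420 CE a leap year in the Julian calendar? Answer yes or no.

yes

420 mod 4 = 0, so it is a leap year in the Julian calendar.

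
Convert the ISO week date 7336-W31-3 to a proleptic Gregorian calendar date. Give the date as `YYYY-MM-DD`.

7336-08-01

ISO week 1 of 7336 is the week containing the first Thursday of 7336.
Week 31, day 3 (Wednesday) lands on 7336-08-01.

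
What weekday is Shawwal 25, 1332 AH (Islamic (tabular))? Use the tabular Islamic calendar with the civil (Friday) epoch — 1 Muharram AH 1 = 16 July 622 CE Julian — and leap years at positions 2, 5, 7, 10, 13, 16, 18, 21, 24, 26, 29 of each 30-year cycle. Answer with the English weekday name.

In the Gregorian calendar this is 16 September 1914 (JDN 2420392).
Since JDN mod 7 = 2 (0 = Monday), the day is Wednesday.

Wednesday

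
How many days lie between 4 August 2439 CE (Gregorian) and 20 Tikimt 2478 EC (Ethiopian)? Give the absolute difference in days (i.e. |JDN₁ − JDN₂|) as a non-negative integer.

First date → JDN 2612102; second date → JDN 2628994.
The interval is |2612102 − 2628994| = 16892 days.

16892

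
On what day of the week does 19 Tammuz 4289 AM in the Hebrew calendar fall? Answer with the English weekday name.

This is JDN 1914468 (14 July 529 Gregorian).
JDN 1914468 mod 7 = 3, and JDN 0 was a Monday, so this is a Thursday.

Thursday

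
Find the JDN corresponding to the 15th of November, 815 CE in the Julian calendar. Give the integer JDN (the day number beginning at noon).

In the proleptic Gregorian calendar the same day is 19 November 815.
JDN 2299161 is 15 October 1582 CE (Gregorian); the target day is −280106 days from there, so JDN = 2019055.

2019055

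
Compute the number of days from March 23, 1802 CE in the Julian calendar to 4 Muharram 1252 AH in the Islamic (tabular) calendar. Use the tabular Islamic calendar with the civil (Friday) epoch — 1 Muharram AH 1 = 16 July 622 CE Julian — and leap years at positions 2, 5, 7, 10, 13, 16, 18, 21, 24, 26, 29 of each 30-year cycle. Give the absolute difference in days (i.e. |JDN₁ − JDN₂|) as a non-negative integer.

First date → JDN 2379320; second date → JDN 2391756.
The interval is |2379320 − 2391756| = 12436 days.

12436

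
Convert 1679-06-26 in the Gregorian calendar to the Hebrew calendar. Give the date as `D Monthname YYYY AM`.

16 Tammuz 5439 AM

Both dates share Julian Day Number 2334479; in the Hebrew calendar that is 16 Tammuz 5439 AM.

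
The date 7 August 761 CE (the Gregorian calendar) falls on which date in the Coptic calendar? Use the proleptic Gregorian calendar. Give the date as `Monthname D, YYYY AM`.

Both dates share Julian Day Number 1999228; in the Coptic calendar that is 10 Mesori 477 AM.

Mesori 10, 477 AM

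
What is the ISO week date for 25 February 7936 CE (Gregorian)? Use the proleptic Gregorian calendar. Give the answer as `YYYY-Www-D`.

The weekday is Tuesday (ISO weekday 2).
That Tuesday belongs to ISO week 9 of ISO year 7936.

7936-W09-2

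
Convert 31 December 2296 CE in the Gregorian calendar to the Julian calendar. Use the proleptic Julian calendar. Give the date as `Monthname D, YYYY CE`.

December 16, 2296 CE

The Julian–Gregorian offset here is 15 days (Julian trailing).
31 December 2296 Gregorian − 15 days → 16 December 2296 Julian.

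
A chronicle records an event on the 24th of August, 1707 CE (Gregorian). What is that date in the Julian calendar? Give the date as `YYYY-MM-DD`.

At this point the Julian calendar is 11 days behind the Gregorian.
24 August 1707 Gregorian − 11 days → 13 August 1707 Julian.

1707-08-13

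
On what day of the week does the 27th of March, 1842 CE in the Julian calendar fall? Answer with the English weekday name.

Friday

Equivalently 8 April 1842 Gregorian, JDN 2393934.
JDN 2393934 mod 7 = 4, and JDN 0 was a Monday, so this is a Friday.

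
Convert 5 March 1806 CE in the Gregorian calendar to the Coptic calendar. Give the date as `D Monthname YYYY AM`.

27 Meshir 1522 AM

Julian Day Number of the source date = 2380751.
Converting JDN 2380751 to the Coptic calendar gives 27 Meshir 1522 AM.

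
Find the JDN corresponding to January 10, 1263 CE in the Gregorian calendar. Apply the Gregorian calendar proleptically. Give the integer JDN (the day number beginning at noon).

JDN 2400001 is 17 November 1858 CE (Gregorian), MJD 0; the target day is −217630 days from there, so JDN = 2182371.

2182371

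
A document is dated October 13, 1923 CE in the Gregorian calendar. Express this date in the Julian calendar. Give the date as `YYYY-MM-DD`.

1923-09-30

The Julian–Gregorian offset here is 13 days (Julian trailing).
13 October 1923 Gregorian − 13 days → 30 September 1923 Julian.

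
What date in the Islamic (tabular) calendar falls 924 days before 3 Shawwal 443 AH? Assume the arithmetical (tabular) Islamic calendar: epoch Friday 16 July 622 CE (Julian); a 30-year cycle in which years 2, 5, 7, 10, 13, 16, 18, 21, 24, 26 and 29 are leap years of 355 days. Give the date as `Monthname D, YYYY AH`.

Counting 924 days back from JDN 2105338 reaches JDN 2104414, which is Safar 24, 441 AH.

Safar 24, 441 AH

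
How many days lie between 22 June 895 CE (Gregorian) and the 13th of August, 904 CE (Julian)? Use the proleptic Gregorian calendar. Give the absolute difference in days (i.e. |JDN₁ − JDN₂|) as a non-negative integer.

3344

First date → JDN 2048125; second date → JDN 2051469.
The interval is |2048125 − 2051469| = 3344 days.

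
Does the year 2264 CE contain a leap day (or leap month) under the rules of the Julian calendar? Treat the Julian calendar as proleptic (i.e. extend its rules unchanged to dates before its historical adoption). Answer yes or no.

2264 mod 4 = 0, so it is a leap year in the Julian calendar.

yes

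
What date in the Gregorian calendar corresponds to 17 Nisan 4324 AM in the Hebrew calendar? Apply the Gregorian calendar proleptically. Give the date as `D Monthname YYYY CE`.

Julian Day Number of the source date = 1927163.
Converting JDN 1927163 to the Gregorian calendar gives 16 April 564 CE.

16 April 564 CE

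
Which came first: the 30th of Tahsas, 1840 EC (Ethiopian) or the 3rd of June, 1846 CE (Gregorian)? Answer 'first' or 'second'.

second

First date → JDN 2396035; second date → JDN 2395451.
JDN 2395451 < JDN 2396035, so the second date is earlier.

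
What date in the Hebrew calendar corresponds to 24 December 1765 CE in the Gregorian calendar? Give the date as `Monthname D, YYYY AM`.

Julian Day Number of the source date = 2366071.
Converting JDN 2366071 to the Hebrew calendar gives 12 Tevet 5526 AM.

Tevet 12, 5526 AM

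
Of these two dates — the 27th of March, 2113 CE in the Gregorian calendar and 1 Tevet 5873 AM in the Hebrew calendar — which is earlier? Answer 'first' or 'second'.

second

The two dates have Julian Day Numbers 2492903 and 2492806 respectively.
Since 2492806 < 2492903, the second date comes first.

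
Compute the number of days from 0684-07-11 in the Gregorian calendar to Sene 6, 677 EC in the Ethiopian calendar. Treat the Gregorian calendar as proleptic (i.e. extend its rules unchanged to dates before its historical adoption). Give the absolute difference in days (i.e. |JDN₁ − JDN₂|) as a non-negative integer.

327

First date → JDN 1971078; second date → JDN 1971405.
The interval is |1971078 − 1971405| = 327 days.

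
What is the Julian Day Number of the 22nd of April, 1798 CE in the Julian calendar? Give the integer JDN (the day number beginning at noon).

2377889

Equivalently 3 May 1798 (Gregorian).
JDN 2451545 is 1 January 2000 CE (Gregorian); the target day is −73656 days from there, so JDN = 2377889.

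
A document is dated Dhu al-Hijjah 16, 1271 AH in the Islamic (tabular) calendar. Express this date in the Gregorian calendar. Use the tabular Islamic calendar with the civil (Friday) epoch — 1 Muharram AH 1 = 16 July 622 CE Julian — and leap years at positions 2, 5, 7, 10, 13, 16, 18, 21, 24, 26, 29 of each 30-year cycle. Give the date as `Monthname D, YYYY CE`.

Both dates share Julian Day Number 2398826; in the Gregorian calendar that is 30 August 1855 CE.

August 30, 1855 CE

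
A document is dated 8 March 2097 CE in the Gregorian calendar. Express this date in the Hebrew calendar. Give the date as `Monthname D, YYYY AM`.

Adar 24, 5857 AM

Julian Day Number of the source date = 2487041.
Converting JDN 2487041 to the Hebrew calendar gives 24 Adar 5857 AM.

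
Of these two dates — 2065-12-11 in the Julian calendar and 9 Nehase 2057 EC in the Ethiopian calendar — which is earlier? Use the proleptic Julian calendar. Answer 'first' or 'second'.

The two dates have Julian Day Numbers 2475644 and 2475513 respectively.
Since 2475513 < 2475644, the second date comes first.

second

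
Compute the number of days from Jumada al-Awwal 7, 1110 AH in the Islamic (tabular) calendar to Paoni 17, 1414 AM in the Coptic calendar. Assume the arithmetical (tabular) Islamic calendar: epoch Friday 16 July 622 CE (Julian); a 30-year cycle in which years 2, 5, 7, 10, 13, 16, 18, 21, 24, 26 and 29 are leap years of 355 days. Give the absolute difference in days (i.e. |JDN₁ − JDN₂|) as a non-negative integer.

143

First date → JDN 2341557; second date → JDN 2341414.
The interval is |2341557 − 2341414| = 143 days.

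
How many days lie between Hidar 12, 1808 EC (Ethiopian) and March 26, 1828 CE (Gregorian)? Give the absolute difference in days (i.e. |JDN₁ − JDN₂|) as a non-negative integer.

4509

First date → JDN 2384299; second date → JDN 2388808.
The interval is |2384299 − 2388808| = 4509 days.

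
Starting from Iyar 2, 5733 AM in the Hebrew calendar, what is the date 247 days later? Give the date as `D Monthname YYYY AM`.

Counting 247 days forward from JDN 2441807 reaches JDN 2442054, which is 12 Tevet 5734 AM.

12 Tevet 5734 AM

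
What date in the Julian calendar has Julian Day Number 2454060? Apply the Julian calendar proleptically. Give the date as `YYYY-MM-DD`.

The Gregorian equivalent of JDN 2454060 is 20 November 2006.
In the Julian calendar that day is 2006-11-07.

2006-11-07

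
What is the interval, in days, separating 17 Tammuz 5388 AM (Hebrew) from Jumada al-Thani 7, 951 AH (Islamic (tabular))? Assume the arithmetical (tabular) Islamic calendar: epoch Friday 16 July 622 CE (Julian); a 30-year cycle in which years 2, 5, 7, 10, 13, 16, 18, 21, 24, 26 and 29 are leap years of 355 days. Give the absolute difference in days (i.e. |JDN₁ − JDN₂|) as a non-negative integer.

30632

First date → JDN 2315874; second date → JDN 2285242.
The interval is |2315874 − 2285242| = 30632 days.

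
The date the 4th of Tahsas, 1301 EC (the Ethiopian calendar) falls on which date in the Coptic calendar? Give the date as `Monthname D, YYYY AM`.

Both dates share Julian Day Number 2199139; in the Coptic calendar that is 4 Koiak 1025 AM.

Koiak 4, 1025 AM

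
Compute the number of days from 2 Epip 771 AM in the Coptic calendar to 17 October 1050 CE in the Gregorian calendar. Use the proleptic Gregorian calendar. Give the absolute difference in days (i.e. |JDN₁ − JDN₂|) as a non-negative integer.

1719

First date → JDN 2106573; second date → JDN 2104854.
The interval is |2106573 − 2104854| = 1719 days.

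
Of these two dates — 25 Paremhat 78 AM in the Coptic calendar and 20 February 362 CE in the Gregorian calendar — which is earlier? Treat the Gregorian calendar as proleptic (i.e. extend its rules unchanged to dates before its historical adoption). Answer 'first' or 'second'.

second

First date → JDN 1853358; second date → JDN 1853328.
JDN 1853328 < JDN 1853358, so the second date is earlier.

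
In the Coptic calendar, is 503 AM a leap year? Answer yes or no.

yes

503 mod 4 = 3; in the Coptic calendar a year is leap when year mod 4 = 3, so it is a leap year.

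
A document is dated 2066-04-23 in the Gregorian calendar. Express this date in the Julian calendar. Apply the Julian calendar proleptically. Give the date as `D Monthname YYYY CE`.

10 April 2066 CE

The Julian–Gregorian offset here is 13 days (Julian trailing).
23 April 2066 Gregorian − 13 days → 10 April 2066 Julian.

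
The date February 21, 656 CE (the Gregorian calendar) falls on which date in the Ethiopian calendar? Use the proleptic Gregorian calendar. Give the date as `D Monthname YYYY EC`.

Both dates share Julian Day Number 1960710; in the Ethiopian calendar that is 23 Yekatit 648 EC.

23 Yekatit 648 EC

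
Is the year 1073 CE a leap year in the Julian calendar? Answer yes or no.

no

1073 mod 4 = 1, so it is a common year in the Julian calendar.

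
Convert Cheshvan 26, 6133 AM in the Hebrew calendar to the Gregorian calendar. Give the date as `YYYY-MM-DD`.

Both dates share Julian Day Number 2587743; in the Gregorian calendar that is 24 November 2372 CE.

2372-11-24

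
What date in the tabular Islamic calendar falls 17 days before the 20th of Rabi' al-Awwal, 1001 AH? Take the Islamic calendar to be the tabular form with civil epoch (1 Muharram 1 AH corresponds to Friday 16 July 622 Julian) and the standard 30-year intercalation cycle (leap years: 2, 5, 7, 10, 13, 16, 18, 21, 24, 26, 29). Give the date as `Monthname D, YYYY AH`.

JDN of the 20th of Rabi' al-Awwal, 1001 AH = 2302885.
2302885 − 17 = 2302868.
JDN 2302868 in the tabular Islamic calendar is Rabi' al-Awwal 3, 1001 AH.

Rabi' al-Awwal 3, 1001 AH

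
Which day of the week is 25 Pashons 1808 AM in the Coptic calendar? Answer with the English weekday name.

Monday

In the Gregorian calendar this is 2 June 2092 (JDN 2485301).
2485301 ≡ 0 (mod 7); counting from Monday = 0 gives Monday.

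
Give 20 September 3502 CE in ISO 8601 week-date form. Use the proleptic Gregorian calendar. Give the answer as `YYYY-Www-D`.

The weekday is Saturday (ISO weekday 6).
That Saturday belongs to ISO week 38 of ISO year 3502.

3502-W38-6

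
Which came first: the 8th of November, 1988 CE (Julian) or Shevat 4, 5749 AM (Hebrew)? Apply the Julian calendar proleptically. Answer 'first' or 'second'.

First date → JDN 2447487; second date → JDN 2447537.
JDN 2447487 < JDN 2447537, so the first date is earlier.

first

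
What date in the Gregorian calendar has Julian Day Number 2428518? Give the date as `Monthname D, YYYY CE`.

JDN 2451545 is 1 Jan 2000; 2428518 is −23027 days from there.

December 15, 1936 CE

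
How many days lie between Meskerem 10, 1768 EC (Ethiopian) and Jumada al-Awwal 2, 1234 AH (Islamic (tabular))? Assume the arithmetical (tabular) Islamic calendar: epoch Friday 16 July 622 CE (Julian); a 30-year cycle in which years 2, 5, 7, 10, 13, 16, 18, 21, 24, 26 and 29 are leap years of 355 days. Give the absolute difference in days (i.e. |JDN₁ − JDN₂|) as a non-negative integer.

JDN of the first date = 2369627.
JDN of the second date = 2385493.
|2385493 − 2369627| = 15866.

15866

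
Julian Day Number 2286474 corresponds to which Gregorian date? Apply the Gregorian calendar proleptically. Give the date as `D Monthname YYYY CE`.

Counting from JDN 2299161 = 15 Oct 1582 gives an offset of -12687 days.

20 January 1548 CE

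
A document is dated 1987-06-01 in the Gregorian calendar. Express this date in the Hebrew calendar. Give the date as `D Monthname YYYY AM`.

4 Sivan 5747 AM

Julian Day Number of the source date = 2446948.
Converting JDN 2446948 to the Hebrew calendar gives 4 Sivan 5747 AM.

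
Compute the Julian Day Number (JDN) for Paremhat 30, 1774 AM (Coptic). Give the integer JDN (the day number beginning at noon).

In the Gregorian calendar the same day is 8 April 2058.
JDN 2451545 is 1 January 2000 CE (Gregorian); the target day is +21282 days from there, so JDN = 2472827.

2472827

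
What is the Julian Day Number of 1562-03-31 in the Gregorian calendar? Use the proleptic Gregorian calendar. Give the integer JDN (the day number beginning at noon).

JDN 2299161 is 15 October 1582 CE (Gregorian); the target day is −7503 days from there, so JDN = 2291658.

2291658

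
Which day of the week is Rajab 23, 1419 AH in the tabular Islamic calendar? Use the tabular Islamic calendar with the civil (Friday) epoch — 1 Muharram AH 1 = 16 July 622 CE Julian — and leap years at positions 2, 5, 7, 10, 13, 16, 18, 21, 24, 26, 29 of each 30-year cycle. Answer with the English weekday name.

This is JDN 2451131 (13 November 1998 Gregorian).
Since JDN mod 7 = 4 (0 = Monday), the day is Friday.

Friday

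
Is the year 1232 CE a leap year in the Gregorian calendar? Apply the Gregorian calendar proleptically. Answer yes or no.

yes

1232 is divisible by 4 and not by 100, so it is a leap year.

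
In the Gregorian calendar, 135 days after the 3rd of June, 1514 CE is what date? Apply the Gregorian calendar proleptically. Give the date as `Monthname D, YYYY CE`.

The starting date is JDN 2274190; 2274190 + 135 = 2274325.
JDN 2274325 corresponds to October 16, 1514 CE.

October 16, 1514 CE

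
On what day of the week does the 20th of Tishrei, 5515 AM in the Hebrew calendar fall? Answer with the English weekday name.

Sunday

In the Gregorian calendar this is 6 October 1754 (JDN 2361974).
JDN 2361974 mod 7 = 6, and JDN 0 was a Monday, so this is a Sunday.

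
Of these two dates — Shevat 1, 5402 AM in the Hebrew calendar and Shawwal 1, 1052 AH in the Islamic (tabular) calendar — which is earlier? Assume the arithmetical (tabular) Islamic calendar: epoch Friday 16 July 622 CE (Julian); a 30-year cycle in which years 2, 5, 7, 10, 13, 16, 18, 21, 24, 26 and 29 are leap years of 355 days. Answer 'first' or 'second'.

First date → JDN 2320790; second date → JDN 2321145.
JDN 2320790 < JDN 2321145, so the first date is earlier.

first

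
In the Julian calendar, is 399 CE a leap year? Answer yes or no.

399 mod 4 = 3, so it is a common year in the Julian calendar.

no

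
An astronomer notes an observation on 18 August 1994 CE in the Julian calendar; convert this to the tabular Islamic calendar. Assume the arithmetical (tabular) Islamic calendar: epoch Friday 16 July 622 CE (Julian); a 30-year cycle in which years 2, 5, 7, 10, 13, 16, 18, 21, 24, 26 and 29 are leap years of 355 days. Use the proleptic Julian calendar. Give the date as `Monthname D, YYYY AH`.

Rabi' al-Awwal 24, 1415 AH

The source date corresponds to 31 August 1994 in the Gregorian calendar (JDN 2449596).
That day falls on 24 Rabi' al-Awwal 1415 AH in the tabular Islamic calendar.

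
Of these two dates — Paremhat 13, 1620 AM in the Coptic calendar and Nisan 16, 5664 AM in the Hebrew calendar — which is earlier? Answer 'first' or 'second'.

first

Converting both to JDN: 2416562 vs 2416572; the smaller is the first.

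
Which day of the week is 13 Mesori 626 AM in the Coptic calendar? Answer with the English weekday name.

This is JDN 2053653 (11 August 910 Gregorian).
JDN 2053653 mod 7 = 0, and JDN 0 was a Monday, so this is a Monday.

Monday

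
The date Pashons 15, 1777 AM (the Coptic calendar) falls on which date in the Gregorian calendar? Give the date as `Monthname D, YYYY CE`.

May 23, 2061 CE

Both dates share Julian Day Number 2473968; in the Gregorian calendar that is 23 May 2061 CE.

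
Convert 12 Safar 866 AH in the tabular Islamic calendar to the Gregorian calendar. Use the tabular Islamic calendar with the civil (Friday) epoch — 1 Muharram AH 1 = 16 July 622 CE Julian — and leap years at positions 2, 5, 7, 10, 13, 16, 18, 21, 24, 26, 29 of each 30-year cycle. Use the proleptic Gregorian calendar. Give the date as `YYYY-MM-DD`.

1461-11-25

Both dates share Julian Day Number 2255008; in the Gregorian calendar that is 25 November 1461 CE.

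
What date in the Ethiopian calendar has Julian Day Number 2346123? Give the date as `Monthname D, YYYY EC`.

The Gregorian equivalent of JDN 2346123 is 14 May 1711.
In the Ethiopian calendar that day is Ginbot 8, 1703 EC.

Ginbot 8, 1703 EC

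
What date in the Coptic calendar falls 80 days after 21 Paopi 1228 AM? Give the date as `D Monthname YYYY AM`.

JDN of 21 Paopi 1228 AM = 2273242.
2273242 + 80 = 2273322.
JDN 2273322 in the Coptic calendar is 11 Tobi 1228 AM.

11 Tobi 1228 AM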